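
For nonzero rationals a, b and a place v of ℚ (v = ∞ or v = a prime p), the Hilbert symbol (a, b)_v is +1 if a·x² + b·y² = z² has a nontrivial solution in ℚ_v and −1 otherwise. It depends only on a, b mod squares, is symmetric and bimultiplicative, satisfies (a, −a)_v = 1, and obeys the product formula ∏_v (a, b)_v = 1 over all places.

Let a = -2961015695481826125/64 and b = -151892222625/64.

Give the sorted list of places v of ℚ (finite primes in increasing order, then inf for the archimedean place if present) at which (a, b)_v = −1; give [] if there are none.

[2, 11, 17, inf]

(a, b) ≡ (-2805, -2145) mod (ℚ^×)²; places V = {2, 3, 5, 11, 13, 17, ∞}.
(a,b)_11: α=5, u≡3; β=3, v≡1 (mod 11); (3|11)=+1, (1|11)=+1; sign (−1)^1·+1^3·+1^5 = -1.
(a,b)_∞: sgn(-2805)=−, sgn(-2145)=−, so -1.
(a,b)_5: α=3, u≡4; β=3, v≡1 (mod 5); (4|5)=+1, (1|5)=+1; sign (−1)^0·+1^3·+1^3 = +1.
(a,b)_2: α=-6, β=-6; u≡3, v≡7 (mod 8); ε(u)ε(v)=1·1, αω(v)=-6·0, βω(u)=-6·1; sum ≡ 1  ⇒  -1.
(a,b)_3: α=11, u≡1; β=5, v≡2 (mod 3); (1|3)=+1, (2|3)=-1; sign (−1)^1·+1^5·-1^11 = +1.
(a,b)_13: α=2, u≡3; β=1, v≡1 (mod 13); (3|13)=+1, (1|13)=+1; sign (−1)^0·+1^1·+1^2 = +1.
(a,b)_17: α=3, u≡14; β=2, v≡3 (mod 17); (14|17)=-1, (3|17)=-1; sign (−1)^0·-1^2·-1^3 = -1.
|Ram(-2805, -2145)| = 4, even; anisotropic at {2, 11, 17, ∞}.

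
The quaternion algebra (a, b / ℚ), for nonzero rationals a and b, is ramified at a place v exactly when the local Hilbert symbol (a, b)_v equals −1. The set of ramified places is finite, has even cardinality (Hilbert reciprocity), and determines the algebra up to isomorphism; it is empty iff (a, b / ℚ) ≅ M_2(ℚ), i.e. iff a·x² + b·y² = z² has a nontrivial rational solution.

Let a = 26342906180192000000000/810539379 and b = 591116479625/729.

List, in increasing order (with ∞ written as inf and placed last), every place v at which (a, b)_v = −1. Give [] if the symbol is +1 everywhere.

(a, b) ≡ (9104605, 171785) mod (ℚ^×)²; places V = {2, 3, 5, 7, 13, 17, 43, 47, 53, ∞}.
(a,b)_13: α=-2, u≡9; β=0, v≡9 (mod 13); (9|13)=+1, (9|13)=+1; sign (−1)^0·+1^0·+1^-2 = +1.
(a,b)_∞: sgn(9104605)=+, sgn(171785)=+, so +1.
(a,b)_2: α=14, β=0; u≡5, v≡1 (mod 8); ε(u)ε(v)=0·0, αω(v)=14·0, βω(u)=0·1; sum ≡ 0  ⇒  +1.
(a,b)_7: α=6, u≡6; β=2, v≡5 (mod 7); (6|7)=-1, (5|7)=-1; sign (−1)^0·-1^2·-1^6 = +1.
(a,b)_17: α=-1, u≡6; β=1, v≡3 (mod 17); (6|17)=-1, (3|17)=-1; sign (−1)^0·-1^1·-1^-1 = +1.
(a,b)_47: α=1, u≡34; β=1, v≡21 (mod 47); (34|47)=+1, (21|47)=+1; sign (−1)^1·+1^1·+1^1 = -1.
(a,b)_53: α=3, u≡19; β=2, v≡23 (mod 53); (19|53)=-1, (23|53)=-1; sign (−1)^0·-1^2·-1^3 = -1.
(a,b)_43: α=-1, u≡33; β=1, v≡29 (mod 43); (33|43)=-1, (29|43)=-1; sign (−1)^1·-1^1·-1^-1 = -1.
(a,b)_5: α=9, u≡1; β=3, v≡3 (mod 5); (1|5)=+1, (3|5)=-1; sign (−1)^0·+1^3·-1^9 = -1.
(a,b)_3: α=-8, u≡1; β=-6, v≡2 (mod 3); (1|3)=+1, (2|3)=-1; sign (−1)^0·+1^-6·-1^-8 = +1.
|Ram(9104605, 171785)| = 4, even; anisotropic at {5, 43, 47, 53}.

[5, 43, 47, 53]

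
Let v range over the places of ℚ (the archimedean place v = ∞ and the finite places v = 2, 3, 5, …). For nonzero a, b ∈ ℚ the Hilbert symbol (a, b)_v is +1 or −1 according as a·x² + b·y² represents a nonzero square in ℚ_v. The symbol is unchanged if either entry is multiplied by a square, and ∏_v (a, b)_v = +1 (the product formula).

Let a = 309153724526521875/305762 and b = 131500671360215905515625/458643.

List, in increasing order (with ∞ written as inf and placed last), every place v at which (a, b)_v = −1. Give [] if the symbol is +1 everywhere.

[7, 11]

(a, b) ≡ (50341830, 65379) mod (ℚ^×)²; places V = {2, 3, 5, 7, 11, 13, 17, 19, 23, 31, 37, ∞}.
(a,b)_23: α=-2, u≡5; β=-2, v≡2 (mod 23); (5|23)=-1, (2|23)=+1; sign (−1)^0·-1^-2·+1^-2 = +1.
(a,b)_3: α=1, u≡2; β=-1, v≡1 (mod 3); (2|3)=-1, (1|3)=+1; sign (−1)^1·-1^-1·+1^1 = +1.
(a,b)_∞: sgn(50341830)=+, sgn(65379)=+, so +1.
(a,b)_5: α=5, u≡1; β=6, v≡1 (mod 5); (1|5)=+1, (1|5)=+1; sign (−1)^0·+1^6·+1^5 = +1.
(a,b)_17: α=-2, u≡1; β=-2, v≡11 (mod 17); (1|17)=+1, (11|17)=-1; sign (−1)^0·+1^-2·-1^-2 = +1.
(a,b)_37: α=1, u≡30; β=1, v≡10 (mod 37); (30|37)=+1, (10|37)=+1; sign (−1)^0·+1^1·+1^1 = +1.
(a,b)_19: α=1, u≡11; β=1, v≡3 (mod 19); (11|19)=+1, (3|19)=-1; sign (−1)^1·+1^1·-1^1 = +1.
(a,b)_11: α=3, u≡2; β=4, v≡7 (mod 11); (2|11)=-1, (7|11)=-1; sign (−1)^0·-1^4·-1^3 = -1.
(a,b)_7: α=1, u≡4; β=0, v≡6 (mod 7); (4|7)=+1, (6|7)=-1; sign (−1)^0·+1^0·-1^1 = -1.
(a,b)_2: α=-1, β=0; u≡3, v≡3 (mod 8); ε(u)ε(v)=1·1, αω(v)=-1·1, βω(u)=0·1; sum ≡ 0  ⇒  +1.
(a,b)_13: α=2, u≡7; β=4, v≡8 (mod 13); (7|13)=-1, (8|13)=-1; sign (−1)^0·-1^4·-1^2 = +1.
(a,b)_31: α=3, u≡17; β=5, v≡16 (mod 31); (17|31)=-1, (16|31)=+1; sign (−1)^1·-1^5·+1^3 = +1.
|Ram(50341830, 65379)| = 2, even; anisotropic at {7, 11}.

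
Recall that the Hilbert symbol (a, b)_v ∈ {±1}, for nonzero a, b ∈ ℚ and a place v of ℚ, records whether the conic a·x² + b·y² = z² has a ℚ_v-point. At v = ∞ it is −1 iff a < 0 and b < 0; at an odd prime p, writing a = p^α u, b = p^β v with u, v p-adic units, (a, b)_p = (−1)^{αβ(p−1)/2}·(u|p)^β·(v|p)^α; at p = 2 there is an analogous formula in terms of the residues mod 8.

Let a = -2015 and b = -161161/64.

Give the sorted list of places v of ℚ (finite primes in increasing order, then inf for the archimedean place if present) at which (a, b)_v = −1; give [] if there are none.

Mod squares: a ≡ -2015, b ≡ -3289. Check v ∈ {∞, 2, 5, 7, 11, 13, 23, 31}.
v=11: a=11^0·(≡9), b=11^1·(≡5) mod 11; (9|11)=+1, (5|11)=+1; (−1)^{0·1·5}·(+1)^1·(+1)^0 = +1.
v=7: a=7^0·(≡1), b=7^2·(≡1) mod 7; (1|7)=+1, (1|7)=+1; (−1)^{0·2·3}·(+1)^2·(+1)^0 = +1.
v=5: a=5^1·(≡2), b=5^0·(≡1) mod 5; (2|5)=-1, (1|5)=+1; (−1)^{1·0·2}·(-1)^0·(+1)^1 = +1.
v=13: a=13^1·(≡1), b=13^1·(≡8) mod 13; (1|13)=+1, (8|13)=-1; (−1)^{1·1·6}·(+1)^1·(-1)^1 = -1.
v=∞: -2015 < 0 and -3289 < 0  ⇒  (a,b)_∞ = -1.
v=23: a=23^0·(≡9), b=23^1·(≡3) mod 23; (9|23)=+1, (3|23)=+1; (−1)^{0·1·11}·(+1)^1·(+1)^0 = +1.
v=2: v_2(a)=0, v_2(b)=-6; units ≡ 1, 7 (mod 8); ε·ε+αω+βω = 0·1+0·0+-6·0 ≡ 0  ⇒  (a,b)_2 = +1.
v=31: a=31^1·(≡28), b=31^0·(≡4) mod 31; (28|31)=+1, (4|31)=+1; (−1)^{1·0·15}·(+1)^0·(+1)^1 = +1.
Ram(-2015, -3289) = {13, ∞}; no ℚ_13-point on the conic.

[13, inf]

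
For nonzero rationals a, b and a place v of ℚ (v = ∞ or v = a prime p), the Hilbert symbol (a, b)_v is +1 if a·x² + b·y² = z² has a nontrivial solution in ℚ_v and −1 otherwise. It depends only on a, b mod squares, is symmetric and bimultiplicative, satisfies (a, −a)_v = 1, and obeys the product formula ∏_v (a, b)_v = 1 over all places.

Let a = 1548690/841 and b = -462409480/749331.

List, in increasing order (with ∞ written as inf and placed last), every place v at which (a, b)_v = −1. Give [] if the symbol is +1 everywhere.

(a, b) ≡ (4290, -1430) mod (ℚ^×)²; places V = {2, 3, 5, 11, 13, 19, 23, 29, 41, ∞}.
(a,b)_∞: sgn(4290)=+, sgn(-1430)=−, so +1.
(a,b)_2: α=1, β=3; u≡1, v≡5 (mod 8); ε(u)ε(v)=0·0, αω(v)=1·1, βω(u)=3·0; sum ≡ 1  ⇒  -1.
(a,b)_41: α=0, u≡35; β=2, v≡2 (mod 41); (35|41)=-1, (2|41)=+1; sign (−1)^0·-1^2·+1^0 = +1.
(a,b)_3: α=1, u≡2; β=-4, v≡1 (mod 3); (2|3)=-1, (1|3)=+1; sign (−1)^0·-1^-4·+1^1 = +1.
(a,b)_13: α=1, u≡7; β=1, v≡5 (mod 13); (7|13)=-1, (5|13)=-1; sign (−1)^0·-1^1·-1^1 = +1.
(a,b)_11: α=1, u≡9; β=-1, v≡8 (mod 11); (9|11)=+1, (8|11)=-1; sign (−1)^1·+1^-1·-1^1 = +1.
(a,b)_5: α=1, u≡3; β=1, v≡4 (mod 5); (3|5)=-1, (4|5)=+1; sign (−1)^0·-1^1·+1^1 = -1.
(a,b)_29: α=-2, u≡3; β=-2, v≡9 (mod 29); (3|29)=-1, (9|29)=+1; sign (−1)^0·-1^-2·+1^-2 = +1.
(a,b)_23: α=0, u≡13; β=2, v≡21 (mod 23); (13|23)=+1, (21|23)=-1; sign (−1)^0·+1^2·-1^0 = +1.
(a,b)_19: α=2, u≡3; β=0, v≡2 (mod 19); (3|19)=-1, (2|19)=-1; sign (−1)^0·-1^0·-1^2 = +1.
|Ram(4290, -1430)| = 2, even; anisotropic at {2, 5}.

[2, 5]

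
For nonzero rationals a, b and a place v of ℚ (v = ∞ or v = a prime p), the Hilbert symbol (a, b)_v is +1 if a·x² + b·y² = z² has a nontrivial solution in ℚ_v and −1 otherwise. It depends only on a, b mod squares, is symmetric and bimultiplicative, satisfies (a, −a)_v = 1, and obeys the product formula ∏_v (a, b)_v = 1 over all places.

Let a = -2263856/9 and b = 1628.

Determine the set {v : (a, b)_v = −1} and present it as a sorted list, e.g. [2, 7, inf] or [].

Mod squares: a ≡ -141491, b ≡ 407. Check v ∈ {∞, 2, 3, 7, 11, 17, 29, 37, 41}.
v=41: a=41^1·(≡24), b=41^0·(≡29) mod 41; (24|41)=-1, (29|41)=-1; (−1)^{1·0·20}·(-1)^0·(-1)^1 = -1.
v=29: a=29^1·(≡23), b=29^0·(≡4) mod 29; (23|29)=+1, (4|29)=+1; (−1)^{1·0·14}·(+1)^0·(+1)^1 = +1.
v=3: a=3^-2·(≡1), b=3^0·(≡2) mod 3; (1|3)=+1, (2|3)=-1; (−1)^{-2·0·1}·(+1)^0·(-1)^-2 = +1.
v=∞: -141491 < 0 and 407 > 0  ⇒  (a,b)_∞ = +1.
v=11: a=11^0·(≡6), b=11^1·(≡5) mod 11; (6|11)=-1, (5|11)=+1; (−1)^{0·1·5}·(-1)^1·(+1)^0 = -1.
v=7: a=7^1·(≡3), b=7^0·(≡4) mod 7; (3|7)=-1, (4|7)=+1; (−1)^{1·0·3}·(-1)^0·(+1)^1 = +1.
v=17: a=17^1·(≡3), b=17^0·(≡13) mod 17; (3|17)=-1, (13|17)=+1; (−1)^{1·0·8}·(-1)^0·(+1)^1 = +1.
v=37: a=37^0·(≡7), b=37^1·(≡7) mod 37; (7|37)=+1, (7|37)=+1; (−1)^{0·1·18}·(+1)^1·(+1)^0 = +1.
v=2: v_2(a)=4, v_2(b)=2; units ≡ 5, 7 (mod 8); ε·ε+αω+βω = 0·1+4·0+2·1 ≡ 0  ⇒  (a,b)_2 = +1.
Ram(-141491, 407) = {11, 41}; no ℚ_11-point on the conic.

[11, 41]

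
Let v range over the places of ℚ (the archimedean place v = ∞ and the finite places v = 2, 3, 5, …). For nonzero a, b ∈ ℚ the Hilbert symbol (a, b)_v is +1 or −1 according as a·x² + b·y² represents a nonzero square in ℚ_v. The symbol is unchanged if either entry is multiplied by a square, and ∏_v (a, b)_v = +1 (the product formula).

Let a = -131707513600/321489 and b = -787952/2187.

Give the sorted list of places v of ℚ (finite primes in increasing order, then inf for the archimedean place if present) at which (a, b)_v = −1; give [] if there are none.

Mod squares: a ≡ -121771, b ≡ -1221. Check v ∈ {∞, 2, 3, 5, 7, 11, 13, 17, 19, 29, 37}.
v=17: a=17^1·(≡7), b=17^0·(≡6) mod 17; (7|17)=-1, (6|17)=-1; (−1)^{1·0·8}·(-1)^0·(-1)^1 = -1.
v=13: a=13^3·(≡2), b=13^0·(≡10) mod 13; (2|13)=-1, (10|13)=+1; (−1)^{3·0·6}·(-1)^0·(+1)^3 = +1.
v=3: a=3^-8·(≡2), b=3^-7·(≡1) mod 3; (2|3)=-1, (1|3)=+1; (−1)^{-8·-7·1}·(-1)^-7·(+1)^-8 = -1.
v=∞: -121771 < 0 and -1221 < 0  ⇒  (a,b)_∞ = -1.
v=7: a=7^-2·(≡1), b=7^0·(≡1) mod 7; (1|7)=+1, (1|7)=+1; (−1)^{-2·0·3}·(+1)^0·(+1)^-2 = +1.
v=11: a=11^0·(≡10), b=11^3·(≡10) mod 11; (10|11)=-1, (10|11)=-1; (−1)^{0·3·5}·(-1)^3·(-1)^0 = -1.
v=5: a=5^2·(≡4), b=5^0·(≡4) mod 5; (4|5)=+1, (4|5)=+1; (−1)^{2·0·2}·(+1)^0·(+1)^2 = +1.
v=29: a=29^1·(≡4), b=29^0·(≡3) mod 29; (4|29)=+1, (3|29)=-1; (−1)^{1·0·14}·(+1)^0·(-1)^1 = -1.
v=2: v_2(a)=8, v_2(b)=4; units ≡ 5, 3 (mod 8); ε·ε+αω+βω = 0·1+8·1+4·1 ≡ 0  ⇒  (a,b)_2 = +1.
v=19: a=19^1·(≡15), b=19^0·(≡8) mod 19; (15|19)=-1, (8|19)=-1; (−1)^{1·0·9}·(-1)^0·(-1)^1 = -1.
v=37: a=37^0·(≡16), b=37^1·(≡4) mod 37; (16|37)=+1, (4|37)=+1; (−1)^{0·1·18}·(+1)^1·(+1)^0 = +1.
(-121771, -1221 / ℚ) ramifies at {3, 11, 17, 19, 29, ∞}: a division algebra.

[3, 11, 17, 19, 29, inf]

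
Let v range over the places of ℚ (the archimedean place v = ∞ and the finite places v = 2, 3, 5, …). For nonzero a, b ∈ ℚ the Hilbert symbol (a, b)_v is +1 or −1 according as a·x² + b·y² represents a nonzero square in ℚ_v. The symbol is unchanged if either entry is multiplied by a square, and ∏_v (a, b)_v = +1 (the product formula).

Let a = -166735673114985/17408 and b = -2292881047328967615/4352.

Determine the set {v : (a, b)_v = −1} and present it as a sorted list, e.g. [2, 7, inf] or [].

[3, 13, 17, inf]

Mod squares: a ≡ -1105, b ≡ -255. Check v ∈ {∞, 2, 3, 5, 13, 17}.
v=∞: -1105 < 0 and -255 < 0  ⇒  (a,b)_∞ = -1.
v=17: a=17^-1·(≡14), b=17^-1·(≡15) mod 17; (14|17)=-1, (15|17)=+1; (−1)^{-1·-1·8}·(-1)^-1·(+1)^-1 = -1.
v=3: a=3^12·(≡2), b=3^9·(≡2) mod 3; (2|3)=-1, (2|3)=-1; (−1)^{12·9·1}·(-1)^9·(-1)^12 = -1.
v=13: a=13^7·(≡8), b=13^12·(≡6) mod 13; (8|13)=-1, (6|13)=-1; (−1)^{7·12·6}·(-1)^12·(-1)^7 = -1.
v=5: a=5^1·(≡1), b=5^1·(≡1) mod 5; (1|5)=+1, (1|5)=+1; (−1)^{1·1·2}·(+1)^1·(+1)^1 = +1.
v=2: v_2(a)=-10, v_2(b)=-8; units ≡ 7, 1 (mod 8); ε·ε+αω+βω = 1·0+-10·0+-8·0 ≡ 0  ⇒  (a,b)_2 = +1.
Ram(-1105, -255) = {3, 13, 17, ∞}; no ℚ_3-point on the conic.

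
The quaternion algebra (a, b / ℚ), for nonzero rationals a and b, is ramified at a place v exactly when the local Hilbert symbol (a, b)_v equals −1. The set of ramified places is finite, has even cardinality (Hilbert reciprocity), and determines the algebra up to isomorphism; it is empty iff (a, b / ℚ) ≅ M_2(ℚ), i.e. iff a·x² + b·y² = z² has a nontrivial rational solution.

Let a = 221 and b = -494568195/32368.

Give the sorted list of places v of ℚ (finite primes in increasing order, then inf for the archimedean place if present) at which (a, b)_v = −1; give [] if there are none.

Mod squares: a ≡ 221, b ≡ -26565. Check v ∈ {∞, 2, 3, 5, 7, 11, 13, 17, 19, 23}.
v=2: v_2(a)=0, v_2(b)=-4; units ≡ 5, 3 (mod 8); ε·ε+αω+βω = 0·1+0·1+-4·1 ≡ 0  ⇒  (a,b)_2 = +1.
v=11: a=11^0·(≡1), b=11^1·(≡1) mod 11; (1|11)=+1, (1|11)=+1; (−1)^{0·1·5}·(+1)^1·(+1)^0 = +1.
v=3: a=3^0·(≡2), b=3^1·(≡1) mod 3; (2|3)=-1, (1|3)=+1; (−1)^{0·1·1}·(-1)^1·(+1)^0 = -1.
v=∞: 221 > 0 and -26565 < 0  ⇒  (a,b)_∞ = +1.
v=23: a=23^0·(≡14), b=23^1·(≡18) mod 23; (14|23)=-1, (18|23)=+1; (−1)^{0·1·11}·(-1)^1·(+1)^0 = -1.
v=13: a=13^1·(≡4), b=13^0·(≡2) mod 13; (4|13)=+1, (2|13)=-1; (−1)^{1·0·6}·(+1)^0·(-1)^1 = -1.
v=19: a=19^0·(≡12), b=19^4·(≡16) mod 19; (12|19)=-1, (16|19)=+1; (−1)^{0·4·9}·(-1)^4·(+1)^0 = +1.
v=17: a=17^1·(≡13), b=17^-2·(≡14) mod 17; (13|17)=+1, (14|17)=-1; (−1)^{1·-2·8}·(+1)^-2·(-1)^1 = -1.
v=7: a=7^0·(≡4), b=7^-1·(≡3) mod 7; (4|7)=+1, (3|7)=-1; (−1)^{0·-1·3}·(+1)^-1·(-1)^0 = +1.
v=5: a=5^0·(≡1), b=5^1·(≡2) mod 5; (1|5)=+1, (2|5)=-1; (−1)^{0·1·2}·(+1)^1·(-1)^0 = +1.
(221, -26565 / ℚ) ramifies at {3, 13, 17, 23}: a division algebra.

[3, 13, 17, 23]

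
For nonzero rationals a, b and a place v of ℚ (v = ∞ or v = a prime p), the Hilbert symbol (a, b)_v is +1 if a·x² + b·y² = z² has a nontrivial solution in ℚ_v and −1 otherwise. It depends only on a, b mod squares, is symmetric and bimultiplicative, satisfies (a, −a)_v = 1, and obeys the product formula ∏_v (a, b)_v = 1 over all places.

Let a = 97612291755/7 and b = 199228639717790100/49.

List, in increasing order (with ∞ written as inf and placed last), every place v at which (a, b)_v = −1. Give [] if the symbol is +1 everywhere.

(a, b) ≡ (2171085, 1581) mod (ℚ^×)²; places V = {2, 3, 5, 7, 11, 17, 23, 29, 31, ∞}.
(a,b)_17: α=2, u≡1; β=3, v≡13 (mod 17); (1|17)=+1, (13|17)=+1; sign (−1)^0·+1^3·+1^2 = +1.
(a,b)_7: α=-1, u≡6; β=-2, v≡5 (mod 7); (6|7)=-1, (5|7)=-1; sign (−1)^0·-1^-2·-1^-1 = -1.
(a,b)_11: α=2, u≡4; β=2, v≡8 (mod 11); (4|11)=+1, (8|11)=-1; sign (−1)^0·+1^2·-1^2 = +1.
(a,b)_∞: sgn(2171085)=+, sgn(1581)=+, so +1.
(a,b)_29: α=1, u≡22; β=2, v≡3 (mod 29); (22|29)=+1, (3|29)=-1; sign (−1)^0·+1^2·-1^1 = -1.
(a,b)_31: α=1, u≡3; β=1, v≡18 (mod 31); (3|31)=-1, (18|31)=+1; sign (−1)^1·-1^1·+1^1 = +1.
(a,b)_23: α=1, u≡12; β=2, v≡7 (mod 23); (12|23)=+1, (7|23)=-1; sign (−1)^0·+1^2·-1^1 = -1.
(a,b)_5: α=1, u≡3; β=2, v≡1 (mod 5); (3|5)=-1, (1|5)=+1; sign (−1)^0·-1^2·+1^1 = +1.
(a,b)_2: α=0, β=2; u≡5, v≡5 (mod 8); ε(u)ε(v)=0·0, αω(v)=0·1, βω(u)=2·1; sum ≡ 0  ⇒  +1.
(a,b)_3: α=3, u≡2; β=5, v≡2 (mod 3); (2|3)=-1, (2|3)=-1; sign (−1)^1·-1^5·-1^3 = -1.
|Ram(2171085, 1581)| = 4, even; anisotropic at {3, 7, 23, 29}.

[3, 7, 23, 29]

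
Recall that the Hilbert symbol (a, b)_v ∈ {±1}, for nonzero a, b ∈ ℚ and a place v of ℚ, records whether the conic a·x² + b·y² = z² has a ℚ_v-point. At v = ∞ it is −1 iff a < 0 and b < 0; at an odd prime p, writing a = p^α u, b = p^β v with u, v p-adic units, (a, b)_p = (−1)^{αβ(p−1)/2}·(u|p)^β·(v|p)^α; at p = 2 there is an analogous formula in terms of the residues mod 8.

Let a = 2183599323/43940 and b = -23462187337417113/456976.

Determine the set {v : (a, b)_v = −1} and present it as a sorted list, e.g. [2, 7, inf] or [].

[2, 5]

Mod squares: a ≡ 195, b ≡ -17. Check v ∈ {∞, 2, 3, 5, 13, 17, 23}.
v=17: a=17^2·(≡9), b=17^5·(≡15) mod 17; (9|17)=+1, (15|17)=+1; (−1)^{2·5·8}·(+1)^5·(+1)^2 = +1.
v=23: a=23^4·(≡19), b=23^4·(≡9) mod 23; (19|23)=-1, (9|23)=+1; (−1)^{4·4·11}·(-1)^4·(+1)^4 = +1.
v=∞: 195 > 0 and -17 < 0  ⇒  (a,b)_∞ = +1.
v=5: a=5^-1·(≡1), b=5^0·(≡2) mod 5; (1|5)=+1, (2|5)=-1; (−1)^{-1·0·2}·(+1)^0·(-1)^-1 = -1.
v=3: a=3^3·(≡2), b=3^10·(≡1) mod 3; (2|3)=-1, (1|3)=+1; (−1)^{3·10·1}·(-1)^10·(+1)^3 = +1.
v=13: a=13^-3·(≡5), b=13^-4·(≡9) mod 13; (5|13)=-1, (9|13)=+1; (−1)^{-3·-4·6}·(-1)^-4·(+1)^-3 = +1.
v=2: v_2(a)=-2, v_2(b)=-4; units ≡ 3, 7 (mod 8); ε·ε+αω+βω = 1·1+-2·0+-4·1 ≡ 1  ⇒  (a,b)_2 = -1.
|Ram(195, -17)| = 2, even; anisotropic at {2, 5}.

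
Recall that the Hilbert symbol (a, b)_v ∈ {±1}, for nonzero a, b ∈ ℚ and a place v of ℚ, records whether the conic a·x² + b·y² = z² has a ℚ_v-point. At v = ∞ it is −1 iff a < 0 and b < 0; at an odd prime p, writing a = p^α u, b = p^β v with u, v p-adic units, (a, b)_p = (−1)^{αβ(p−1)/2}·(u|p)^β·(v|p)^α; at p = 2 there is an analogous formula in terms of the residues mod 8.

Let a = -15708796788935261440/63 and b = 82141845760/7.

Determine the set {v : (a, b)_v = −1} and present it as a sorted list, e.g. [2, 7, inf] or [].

Mod squares: a ≡ -595, b ≡ 7771855. Check v ∈ {∞, 2, 3, 5, 7, 11, 13, 17, 19, 29, 31}.
v=∞: -595 < 0 and 7771855 > 0  ⇒  (a,b)_∞ = +1.
v=19: a=19^2·(≡14), b=19^1·(≡8) mod 19; (14|19)=-1, (8|19)=-1; (−1)^{2·1·9}·(-1)^1·(-1)^2 = -1.
v=7: a=7^-1·(≡6), b=7^-1·(≡2) mod 7; (6|7)=-1, (2|7)=+1; (−1)^{-1·-1·3}·(-1)^-1·(+1)^-1 = +1.
v=29: a=29^2·(≡8), b=29^1·(≡16) mod 29; (8|29)=-1, (16|29)=+1; (−1)^{2·1·14}·(-1)^1·(+1)^2 = -1.
v=5: a=5^1·(≡4), b=5^1·(≡1) mod 5; (4|5)=+1, (1|5)=+1; (−1)^{1·1·2}·(+1)^1·(+1)^1 = +1.
v=2: v_2(a)=8, v_2(b)=8; units ≡ 5, 7 (mod 8); ε·ε+αω+βω = 0·1+8·0+8·1 ≡ 0  ⇒  (a,b)_2 = +1.
v=11: a=11^4·(≡7), b=11^0·(≡1) mod 11; (7|11)=-1, (1|11)=+1; (−1)^{4·0·5}·(-1)^0·(+1)^4 = +1.
v=31: a=31^2·(≡10), b=31^1·(≡8) mod 31; (10|31)=+1, (8|31)=+1; (−1)^{2·1·15}·(+1)^1·(+1)^2 = +1.
v=3: a=3^-2·(≡2), b=3^0·(≡1) mod 3; (2|3)=-1, (1|3)=+1; (−1)^{-2·0·1}·(-1)^0·(+1)^-2 = +1.
v=17: a=17^1·(≡4), b=17^2·(≡9) mod 17; (4|17)=+1, (9|17)=+1; (−1)^{1·2·8}·(+1)^2·(+1)^1 = +1.
v=13: a=13^2·(≡10), b=13^1·(≡3) mod 13; (10|13)=+1, (3|13)=+1; (−1)^{2·1·6}·(+1)^1·(+1)^2 = +1.
Ram(-595, 7771855) = {19, 29}; no ℚ_19-point on the conic.

[19, 29]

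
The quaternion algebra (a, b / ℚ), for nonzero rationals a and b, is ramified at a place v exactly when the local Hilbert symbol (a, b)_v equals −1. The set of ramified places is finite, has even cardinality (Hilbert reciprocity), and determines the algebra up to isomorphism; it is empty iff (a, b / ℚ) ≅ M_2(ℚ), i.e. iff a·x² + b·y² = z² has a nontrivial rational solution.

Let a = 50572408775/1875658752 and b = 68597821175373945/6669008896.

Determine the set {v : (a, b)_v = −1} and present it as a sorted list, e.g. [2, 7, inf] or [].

[5, 7]

(a, b) ≡ (238, 1105) mod (ℚ^×)²; places V = {2, 3, 5, 7, 11, 13, 17, 19, 29, 31, ∞}.
(a,b)_2: α=-11, β=-16; u≡7, v≡1 (mod 8); ε(u)ε(v)=1·0, αω(v)=-11·0, βω(u)=-16·0; sum ≡ 0  ⇒  +1.
(a,b)_19: α=2, u≡3; β=2, v≡13 (mod 19); (3|19)=-1, (13|19)=-1; sign (−1)^0·-1^2·-1^2 = +1.
(a,b)_13: α=0, u≡3; β=3, v≡8 (mod 13); (3|13)=+1, (8|13)=-1; sign (−1)^0·+1^3·-1^0 = +1.
(a,b)_5: α=2, u≡3; β=1, v≡4 (mod 5); (3|5)=-1, (4|5)=+1; sign (−1)^0·-1^1·+1^2 = -1.
(a,b)_∞: sgn(238)=+, sgn(1105)=+, so +1.
(a,b)_7: α=3, u≡6; β=6, v≡3 (mod 7); (6|7)=-1, (3|7)=-1; sign (−1)^0·-1^6·-1^3 = -1.
(a,b)_29: α=-2, u≡5; β=-2, v≡17 (mod 29); (5|29)=+1, (17|29)=-1; sign (−1)^0·+1^-2·-1^-2 = +1.
(a,b)_17: α=1, u≡5; β=1, v≡7 (mod 17); (5|17)=-1, (7|17)=-1; sign (−1)^0·-1^1·-1^1 = +1.
(a,b)_31: α=2, u≡12; β=2, v≡1 (mod 31); (12|31)=-1, (1|31)=+1; sign (−1)^0·-1^2·+1^2 = +1.
(a,b)_3: α=-2, u≡1; β=2, v≡1 (mod 3); (1|3)=+1, (1|3)=+1; sign (−1)^0·+1^2·+1^-2 = +1.
(a,b)_11: α=-2, u≡10; β=-2, v≡4 (mod 11); (10|11)=-1, (4|11)=+1; sign (−1)^0·-1^-2·+1^-2 = +1.
Ram(238, 1105) = {5, 7}; no ℚ_5-point on the conic.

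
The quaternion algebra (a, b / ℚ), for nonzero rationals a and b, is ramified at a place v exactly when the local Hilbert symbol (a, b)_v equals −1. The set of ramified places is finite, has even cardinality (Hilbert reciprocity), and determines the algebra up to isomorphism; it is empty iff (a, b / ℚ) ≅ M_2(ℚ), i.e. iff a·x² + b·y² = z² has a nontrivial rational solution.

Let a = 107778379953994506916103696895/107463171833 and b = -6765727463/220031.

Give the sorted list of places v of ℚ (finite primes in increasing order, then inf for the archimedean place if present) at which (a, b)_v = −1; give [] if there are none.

(a, b) ≡ (36755615, -3958297) mod (ℚ^×)²; places V = {2, 3, 5, 7, 11, 13, 17, 29, 31, 37, 41, 43, ∞}.
(a,b)_11: α=6, u≡6; β=2, v≡1 (mod 11); (6|11)=-1, (1|11)=+1; sign (−1)^0·-1^2·+1^6 = +1.
(a,b)_5: α=1, u≡3; β=0, v≡2 (mod 5); (3|5)=-1, (2|5)=-1; sign (−1)^0·-1^0·-1^1 = -1.
(a,b)_2: α=0, β=0; u≡7, v≡7 (mod 8); ε(u)ε(v)=1·1, αω(v)=0·0, βω(u)=0·0; sum ≡ 1  ⇒  -1.
(a,b)_3: α=2, u≡2; β=0, v≡2 (mod 3); (2|3)=-1, (2|3)=-1; sign (−1)^0·-1^0·-1^2 = +1.
(a,b)_13: α=1, u≡2; β=0, v≡2 (mod 13); (2|13)=-1, (2|13)=-1; sign (−1)^0·-1^0·-1^1 = -1.
(a,b)_31: α=3, u≡7; β=1, v≡5 (mod 31); (7|31)=+1, (5|31)=+1; sign (−1)^1·+1^1·+1^3 = -1.
(a,b)_37: α=3, u≡23; β=1, v≡35 (mod 37); (23|37)=-1, (35|37)=-1; sign (−1)^0·-1^1·-1^3 = +1.
(a,b)_∞: sgn(36755615)=+, sgn(-3958297)=−, so +1.
(a,b)_7: α=0, u≡1; β=-1, v≡3 (mod 7); (1|7)=+1, (3|7)=-1; sign (−1)^0·+1^-1·-1^0 = +1.
(a,b)_17: α=-1, u≡8; β=-1, v≡13 (mod 17); (8|17)=+1, (13|17)=+1; sign (−1)^0·+1^-1·+1^-1 = +1.
(a,b)_43: α=-6, u≡32; β=-2, v≡35 (mod 43); (32|43)=-1, (35|43)=+1; sign (−1)^0·-1^-2·+1^-6 = +1.
(a,b)_41: α=4, u≡17; β=2, v≡19 (mod 41); (17|41)=-1, (19|41)=-1; sign (−1)^0·-1^2·-1^4 = +1.
(a,b)_29: α=3, u≡2; β=1, v≡10 (mod 29); (2|29)=-1, (10|29)=-1; sign (−1)^0·-1^1·-1^3 = +1.
Ram(36755615, -3958297) = {2, 5, 13, 31}; no ℚ_2-point on the conic.

[2, 5, 13, 31]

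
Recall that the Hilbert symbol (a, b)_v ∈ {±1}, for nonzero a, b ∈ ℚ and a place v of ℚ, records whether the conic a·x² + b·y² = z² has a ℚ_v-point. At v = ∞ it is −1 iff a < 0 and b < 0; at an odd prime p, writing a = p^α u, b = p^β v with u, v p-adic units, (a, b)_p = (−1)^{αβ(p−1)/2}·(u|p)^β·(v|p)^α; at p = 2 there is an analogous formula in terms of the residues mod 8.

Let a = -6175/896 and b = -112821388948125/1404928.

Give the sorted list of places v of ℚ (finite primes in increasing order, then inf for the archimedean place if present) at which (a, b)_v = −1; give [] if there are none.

[2, 7, 11, inf]

Mod squares: a ≡ -3458, b ≡ -19019. Check v ∈ {∞, 2, 3, 5, 7, 11, 13, 19}.
v=5: a=5^2·(≡3), b=5^4·(≡1) mod 5; (3|5)=-1, (1|5)=+1; (−1)^{2·4·2}·(-1)^4·(+1)^2 = +1.
v=19: a=19^1·(≡12), b=19^3·(≡11) mod 19; (12|19)=-1, (11|19)=+1; (−1)^{1·3·9}·(-1)^3·(+1)^1 = +1.
v=11: a=11^0·(≡8), b=11^3·(≡9) mod 11; (8|11)=-1, (9|11)=+1; (−1)^{0·3·5}·(-1)^3·(+1)^0 = -1.
v=13: a=13^1·(≡7), b=13^3·(≡6) mod 13; (7|13)=-1, (6|13)=-1; (−1)^{1·3·6}·(-1)^3·(-1)^1 = +1.
v=7: a=7^-1·(≡3), b=7^-3·(≡3) mod 7; (3|7)=-1, (3|7)=-1; (−1)^{-1·-3·3}·(-1)^-3·(-1)^-1 = -1.
v=3: a=3^0·(≡1), b=3^2·(≡1) mod 3; (1|3)=+1, (1|3)=+1; (−1)^{0·2·1}·(+1)^2·(+1)^0 = +1.
v=∞: -3458 < 0 and -19019 < 0  ⇒  (a,b)_∞ = -1.
v=2: v_2(a)=-7, v_2(b)=-12; units ≡ 7, 5 (mod 8); ε·ε+αω+βω = 1·0+-7·1+-12·0 ≡ 1  ⇒  (a,b)_2 = -1.
Ram(-3458, -19019) = {2, 7, 11, ∞}; no ℚ_2-point on the conic.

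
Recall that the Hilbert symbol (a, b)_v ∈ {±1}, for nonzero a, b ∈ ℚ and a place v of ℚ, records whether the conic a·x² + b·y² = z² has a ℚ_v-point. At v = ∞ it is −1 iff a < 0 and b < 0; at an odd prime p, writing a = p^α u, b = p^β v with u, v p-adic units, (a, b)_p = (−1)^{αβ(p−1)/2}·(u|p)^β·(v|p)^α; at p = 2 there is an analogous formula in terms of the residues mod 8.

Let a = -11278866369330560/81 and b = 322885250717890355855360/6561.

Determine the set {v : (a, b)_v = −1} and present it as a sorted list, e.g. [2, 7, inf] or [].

[2, 11, 13, 17, 23, 29]

(a, b) ≡ (-26390, 4365515) mod (ℚ^×)²; places V = {2, 3, 5, 7, 11, 13, 17, 19, 23, 29, ∞}.
(a,b)_3: α=-4, u≡1; β=-8, v≡2 (mod 3); (1|3)=+1, (2|3)=-1; sign (−1)^0·+1^-8·-1^-4 = +1.
(a,b)_5: α=1, u≡3; β=1, v≡2 (mod 5); (3|5)=-1, (2|5)=-1; sign (−1)^0·-1^1·-1^1 = +1.
(a,b)_19: α=2, u≡4; β=2, v≡12 (mod 19); (4|19)=+1, (12|19)=-1; sign (−1)^0·+1^2·-1^2 = +1.
(a,b)_7: α=1, u≡6; β=1, v≡1 (mod 7); (6|7)=-1, (1|7)=+1; sign (−1)^1·-1^1·+1^1 = +1.
(a,b)_29: α=1, u≡12; β=1, v≡9 (mod 29); (12|29)=-1, (9|29)=+1; sign (−1)^0·-1^1·+1^1 = -1.
(a,b)_23: α=2, u≡11; β=3, v≡4 (mod 23); (11|23)=-1, (4|23)=+1; sign (−1)^0·-1^3·+1^2 = -1.
(a,b)_17: α=2, u≡6; β=3, v≡7 (mod 17); (6|17)=-1, (7|17)=-1; sign (−1)^0·-1^3·-1^2 = -1.
(a,b)_11: α=2, u≡8; β=3, v≡10 (mod 11); (8|11)=-1, (10|11)=-1; sign (−1)^0·-1^3·-1^2 = -1.
(a,b)_∞: sgn(-26390)=−, sgn(4365515)=+, so +1.
(a,b)_2: α=7, β=16; u≡5, v≡3 (mod 8); ε(u)ε(v)=0·1, αω(v)=7·1, βω(u)=16·1; sum ≡ 1  ⇒  -1.
(a,b)_13: α=1, u≡5; β=2, v≡8 (mod 13); (5|13)=-1, (8|13)=-1; sign (−1)^0·-1^2·-1^1 = -1.
Ram(-26390, 4365515) = {2, 11, 13, 17, 23, 29}; no ℚ_2-point on the conic.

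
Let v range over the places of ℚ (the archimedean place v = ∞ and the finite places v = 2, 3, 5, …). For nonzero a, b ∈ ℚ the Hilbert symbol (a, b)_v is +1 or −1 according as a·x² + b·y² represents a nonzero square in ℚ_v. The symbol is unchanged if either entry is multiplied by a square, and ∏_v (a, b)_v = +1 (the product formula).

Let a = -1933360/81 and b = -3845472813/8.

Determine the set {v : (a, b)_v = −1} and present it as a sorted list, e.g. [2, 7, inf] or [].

(a, b) ≡ (-715, -26) mod (ℚ^×)²; places V = {2, 3, 5, 7, 11, 13, ∞}.
(a,b)_3: α=-4, u≡2; β=6, v≡1 (mod 3); (2|3)=-1, (1|3)=+1; sign (−1)^0·-1^6·+1^-4 = +1.
(a,b)_7: α=0, u≡3; β=4, v≡1 (mod 7); (3|7)=-1, (1|7)=+1; sign (−1)^0·-1^4·+1^0 = +1.
(a,b)_5: α=1, u≡3; β=0, v≡4 (mod 5); (3|5)=-1, (4|5)=+1; sign (−1)^0·-1^0·+1^1 = +1.
(a,b)_13: α=3, u≡10; β=3, v≡7 (mod 13); (10|13)=+1, (7|13)=-1; sign (−1)^0·+1^3·-1^3 = -1.
(a,b)_∞: sgn(-715)=−, sgn(-26)=−, so -1.
(a,b)_11: α=1, u≡5; β=0, v≡2 (mod 11); (5|11)=+1, (2|11)=-1; sign (−1)^0·+1^0·-1^1 = -1.
(a,b)_2: α=4, β=-3; u≡5, v≡3 (mod 8); ε(u)ε(v)=0·1, αω(v)=4·1, βω(u)=-3·1; sum ≡ 1  ⇒  -1.
(-715, -26 / ℚ) ramifies at {2, 11, 13, ∞}: a division algebra.

[2, 11, 13, inf]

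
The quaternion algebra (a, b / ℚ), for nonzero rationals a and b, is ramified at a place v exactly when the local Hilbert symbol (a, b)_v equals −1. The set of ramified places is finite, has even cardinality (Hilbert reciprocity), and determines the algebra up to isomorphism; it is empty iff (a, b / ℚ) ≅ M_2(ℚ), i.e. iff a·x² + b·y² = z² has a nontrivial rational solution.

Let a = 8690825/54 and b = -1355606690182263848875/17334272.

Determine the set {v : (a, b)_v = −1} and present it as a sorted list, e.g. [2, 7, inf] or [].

[5, 13]

(a, b) ≡ (102, -41990) mod (ℚ^×)²; places V = {2, 3, 5, 7, 11, 13, 17, 19, 23, ∞}.
(a,b)_19: α=0, u≡1; β=5, v≡18 (mod 19); (1|19)=+1, (18|19)=-1; sign (−1)^0·+1^5·-1^0 = +1.
(a,b)_7: α=0, u≡2; β=4, v≡6 (mod 7); (2|7)=+1, (6|7)=-1; sign (−1)^0·+1^4·-1^0 = +1.
(a,b)_13: α=2, u≡5; β=5, v≡2 (mod 13); (5|13)=-1, (2|13)=-1; sign (−1)^0·-1^5·-1^2 = -1.
(a,b)_5: α=2, u≡2; β=3, v≡2 (mod 5); (2|5)=-1, (2|5)=-1; sign (−1)^0·-1^3·-1^2 = -1.
(a,b)_∞: sgn(102)=+, sgn(-41990)=−, so +1.
(a,b)_23: α=0, u≡20; β=-2, v≡8 (mod 23); (20|23)=-1, (8|23)=+1; sign (−1)^0·-1^-2·+1^0 = +1.
(a,b)_17: α=1, u≡6; β=3, v≡12 (mod 17); (6|17)=-1, (12|17)=-1; sign (−1)^0·-1^3·-1^1 = +1.
(a,b)_3: α=-3, u≡1; β=0, v≡1 (mod 3); (1|3)=+1, (1|3)=+1; sign (−1)^0·+1^0·+1^-3 = +1.
(a,b)_11: α=2, u≡5; β=0, v≡7 (mod 11); (5|11)=+1, (7|11)=-1; sign (−1)^0·+1^0·-1^2 = +1.
(a,b)_2: α=-1, β=-15; u≡3, v≡5 (mod 8); ε(u)ε(v)=1·0, αω(v)=-1·1, βω(u)=-15·1; sum ≡ 0  ⇒  +1.
Ram(102, -41990) = {5, 13}; no ℚ_5-point on the conic.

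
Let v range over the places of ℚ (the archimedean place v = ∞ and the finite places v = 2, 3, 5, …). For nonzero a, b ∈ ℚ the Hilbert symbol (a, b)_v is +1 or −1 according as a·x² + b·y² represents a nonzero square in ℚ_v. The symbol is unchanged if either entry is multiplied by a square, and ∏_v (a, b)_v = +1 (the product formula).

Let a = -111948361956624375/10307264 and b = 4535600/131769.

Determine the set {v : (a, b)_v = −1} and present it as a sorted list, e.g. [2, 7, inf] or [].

[2, 3]

(a, b) ≡ (-429, 11339) mod (ℚ^×)²; places V = {2, 3, 5, 7, 11, 13, 17, 23, 29, ∞}.
(a,b)_5: α=4, u≡4; β=2, v≡1 (mod 5); (4|5)=+1, (1|5)=+1; sign (−1)^0·+1^2·+1^4 = +1.
(a,b)_2: α=-6, β=4; u≡3, v≡3 (mod 8); ε(u)ε(v)=1·1, αω(v)=-6·1, βω(u)=4·1; sum ≡ 1  ⇒  -1.
(a,b)_13: α=1, u≡7; β=0, v≡4 (mod 13); (7|13)=-1, (4|13)=+1; sign (−1)^0·-1^0·+1^1 = +1.
(a,b)_29: α=2, u≡13; β=1, v≡12 (mod 29); (13|29)=+1, (12|29)=-1; sign (−1)^0·+1^1·-1^2 = +1.
(a,b)_7: α=2, u≡3; β=0, v≡6 (mod 7); (3|7)=-1, (6|7)=-1; sign (−1)^0·-1^0·-1^2 = +1.
(a,b)_11: α=-5, u≡3; β=-4, v≡4 (mod 11); (3|11)=+1, (4|11)=+1; sign (−1)^0·+1^-4·+1^-5 = +1.
(a,b)_3: α=7, u≡1; β=-2, v≡2 (mod 3); (1|3)=+1, (2|3)=-1; sign (−1)^0·+1^-2·-1^7 = -1.
(a,b)_17: α=2, u≡2; β=1, v≡1 (mod 17); (2|17)=+1, (1|17)=+1; sign (−1)^0·+1^1·+1^2 = +1.
(a,b)_23: α=2, u≡6; β=1, v≡22 (mod 23); (6|23)=+1, (22|23)=-1; sign (−1)^0·+1^1·-1^2 = +1.
(a,b)_∞: sgn(-429)=−, sgn(11339)=+, so +1.
Ram(-429, 11339) = {2, 3}; no ℚ_2-point on the conic.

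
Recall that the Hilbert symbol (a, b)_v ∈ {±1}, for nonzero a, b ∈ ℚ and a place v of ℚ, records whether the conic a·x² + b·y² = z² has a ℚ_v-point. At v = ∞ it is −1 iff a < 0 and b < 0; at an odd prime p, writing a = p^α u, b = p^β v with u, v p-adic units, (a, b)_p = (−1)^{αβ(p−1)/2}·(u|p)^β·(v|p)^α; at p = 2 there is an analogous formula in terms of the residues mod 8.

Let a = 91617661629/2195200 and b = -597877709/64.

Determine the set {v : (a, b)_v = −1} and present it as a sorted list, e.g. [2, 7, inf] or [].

Mod squares: a ≡ 14763, b ≡ -2068781. Check v ∈ {∞, 2, 3, 5, 7, 11, 13, 17, 19, 23, 37}.
v=5: a=5^-2·(≡3), b=5^0·(≡4) mod 5; (3|5)=-1, (4|5)=+1; (−1)^{-2·0·2}·(-1)^0·(+1)^-2 = +1.
v=2: v_2(a)=-8, v_2(b)=-6; units ≡ 3, 3 (mod 8); ε·ε+αω+βω = 1·1+-8·1+-6·1 ≡ 1  ⇒  (a,b)_2 = -1.
v=∞: 14763 > 0 and -2068781 < 0  ⇒  (a,b)_∞ = +1.
v=3: a=3^3·(≡1), b=3^0·(≡1) mod 3; (1|3)=+1, (1|3)=+1; (−1)^{3·0·1}·(+1)^0·(+1)^3 = +1.
v=19: a=19^1·(≡4), b=19^0·(≡14) mod 19; (4|19)=+1, (14|19)=-1; (−1)^{1·0·9}·(+1)^0·(-1)^1 = -1.
v=17: a=17^0·(≡6), b=17^3·(≡6) mod 17; (6|17)=-1, (6|17)=-1; (−1)^{0·3·8}·(-1)^3·(-1)^0 = -1.
v=13: a=13^6·(≡2), b=13^1·(≡12) mod 13; (2|13)=-1, (12|13)=+1; (−1)^{6·1·6}·(-1)^1·(+1)^6 = -1.
v=23: a=23^0·(≡20), b=23^1·(≡12) mod 23; (20|23)=-1, (12|23)=+1; (−1)^{0·1·11}·(-1)^1·(+1)^0 = -1.
v=37: a=37^1·(≡24), b=37^1·(≡18) mod 37; (24|37)=-1, (18|37)=-1; (−1)^{1·1·18}·(-1)^1·(-1)^1 = +1.
v=7: a=7^-3·(≡2), b=7^0·(≡5) mod 7; (2|7)=+1, (5|7)=-1; (−1)^{-3·0·3}·(+1)^0·(-1)^-3 = -1.
v=11: a=11^0·(≡3), b=11^1·(≡6) mod 11; (3|11)=+1, (6|11)=-1; (−1)^{0·1·5}·(+1)^1·(-1)^0 = +1.
(14763, -2068781 / ℚ) ramifies at {2, 7, 13, 17, 19, 23}: a division algebra.

[2, 7, 13, 17, 19, 23]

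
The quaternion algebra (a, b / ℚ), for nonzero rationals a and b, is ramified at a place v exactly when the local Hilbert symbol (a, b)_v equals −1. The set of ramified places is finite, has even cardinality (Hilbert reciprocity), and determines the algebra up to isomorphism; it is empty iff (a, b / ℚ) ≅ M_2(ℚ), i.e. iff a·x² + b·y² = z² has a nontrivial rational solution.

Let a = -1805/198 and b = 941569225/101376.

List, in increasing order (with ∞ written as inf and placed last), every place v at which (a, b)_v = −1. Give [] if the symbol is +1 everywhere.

(a, b) ≡ (-110, 11) mod (ℚ^×)²; places V = {2, 3, 5, 11, 17, 19, ∞}.
(a,b)_17: α=0, u≡9; β=2, v≡12 (mod 17); (9|17)=+1, (12|17)=-1; sign (−1)^0·+1^2·-1^0 = +1.
(a,b)_5: α=1, u≡3; β=2, v≡4 (mod 5); (3|5)=-1, (4|5)=+1; sign (−1)^0·-1^2·+1^1 = +1.
(a,b)_2: α=-1, β=-10; u≡1, v≡3 (mod 8); ε(u)ε(v)=0·1, αω(v)=-1·1, βω(u)=-10·0; sum ≡ 1  ⇒  -1.
(a,b)_3: α=-2, u≡1; β=-2, v≡2 (mod 3); (1|3)=+1, (2|3)=-1; sign (−1)^0·+1^-2·-1^-2 = +1.
(a,b)_19: α=2, u≡16; β=4, v≡16 (mod 19); (16|19)=+1, (16|19)=+1; sign (−1)^0·+1^4·+1^2 = +1.
(a,b)_∞: sgn(-110)=−, sgn(11)=+, so +1.
(a,b)_11: α=-1, u≡3; β=-1, v≡4 (mod 11); (3|11)=+1, (4|11)=+1; sign (−1)^1·+1^-1·+1^-1 = -1.
|Ram(-110, 11)| = 2, even; anisotropic at {2, 11}.

[2, 11]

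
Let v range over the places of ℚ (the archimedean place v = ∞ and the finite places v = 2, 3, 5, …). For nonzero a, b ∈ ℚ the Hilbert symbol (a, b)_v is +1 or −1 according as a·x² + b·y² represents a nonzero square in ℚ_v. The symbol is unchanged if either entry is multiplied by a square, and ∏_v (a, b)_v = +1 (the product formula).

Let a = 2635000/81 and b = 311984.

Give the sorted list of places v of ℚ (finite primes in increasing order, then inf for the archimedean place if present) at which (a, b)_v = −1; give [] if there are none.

Mod squares: a ≡ 1054, b ≡ 19499. Check v ∈ {∞, 2, 3, 5, 17, 31, 37}.
v=2: v_2(a)=3, v_2(b)=4; units ≡ 7, 3 (mod 8); ε·ε+αω+βω = 1·1+3·1+4·0 ≡ 0  ⇒  (a,b)_2 = +1.
v=∞: 1054 > 0 and 19499 > 0  ⇒  (a,b)_∞ = +1.
v=37: a=37^0·(≡17), b=37^1·(≡33) mod 37; (17|37)=-1, (33|37)=+1; (−1)^{0·1·18}·(-1)^1·(+1)^0 = -1.
v=3: a=3^-4·(≡1), b=3^0·(≡2) mod 3; (1|3)=+1, (2|3)=-1; (−1)^{-4·0·1}·(+1)^0·(-1)^-4 = +1.
v=5: a=5^4·(≡1), b=5^0·(≡4) mod 5; (1|5)=+1, (4|5)=+1; (−1)^{4·0·2}·(+1)^0·(+1)^4 = +1.
v=31: a=31^1·(≡26), b=31^1·(≡20) mod 31; (26|31)=-1, (20|31)=+1; (−1)^{1·1·15}·(-1)^1·(+1)^1 = +1.
v=17: a=17^1·(≡10), b=17^1·(≡9) mod 17; (10|17)=-1, (9|17)=+1; (−1)^{1·1·8}·(-1)^1·(+1)^1 = -1.
Ram(1054, 19499) = {17, 37}; no ℚ_17-point on the conic.

[17, 37]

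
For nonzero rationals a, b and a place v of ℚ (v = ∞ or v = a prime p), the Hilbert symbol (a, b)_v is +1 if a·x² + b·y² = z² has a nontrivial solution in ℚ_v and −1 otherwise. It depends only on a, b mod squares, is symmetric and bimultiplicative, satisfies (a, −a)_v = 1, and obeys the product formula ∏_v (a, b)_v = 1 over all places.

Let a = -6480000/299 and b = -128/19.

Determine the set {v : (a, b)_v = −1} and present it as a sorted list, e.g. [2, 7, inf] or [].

Mod squares: a ≡ -598, b ≡ -38. Check v ∈ {∞, 2, 3, 5, 13, 19, 23}.
v=19: a=19^0·(≡10), b=19^-1·(≡5) mod 19; (10|19)=-1, (5|19)=+1; (−1)^{0·-1·9}·(-1)^-1·(+1)^0 = -1.
v=23: a=23^-1·(≡21), b=23^0·(≡9) mod 23; (21|23)=-1, (9|23)=+1; (−1)^{-1·0·11}·(-1)^0·(+1)^-1 = +1.
v=2: v_2(a)=7, v_2(b)=7; units ≡ 5, 5 (mod 8); ε·ε+αω+βω = 0·0+7·1+7·1 ≡ 0  ⇒  (a,b)_2 = +1.
v=∞: -598 < 0 and -38 < 0  ⇒  (a,b)_∞ = -1.
v=3: a=3^4·(≡2), b=3^0·(≡1) mod 3; (2|3)=-1, (1|3)=+1; (−1)^{4·0·1}·(-1)^0·(+1)^4 = +1.
v=13: a=13^-1·(≡11), b=13^0·(≡9) mod 13; (11|13)=-1, (9|13)=+1; (−1)^{-1·0·6}·(-1)^0·(+1)^-1 = +1.
v=5: a=5^4·(≡3), b=5^0·(≡3) mod 5; (3|5)=-1, (3|5)=-1; (−1)^{4·0·2}·(-1)^0·(-1)^4 = +1.
Ram(-598, -38) = {19, ∞}; no ℚ_19-point on the conic.

[19, inf]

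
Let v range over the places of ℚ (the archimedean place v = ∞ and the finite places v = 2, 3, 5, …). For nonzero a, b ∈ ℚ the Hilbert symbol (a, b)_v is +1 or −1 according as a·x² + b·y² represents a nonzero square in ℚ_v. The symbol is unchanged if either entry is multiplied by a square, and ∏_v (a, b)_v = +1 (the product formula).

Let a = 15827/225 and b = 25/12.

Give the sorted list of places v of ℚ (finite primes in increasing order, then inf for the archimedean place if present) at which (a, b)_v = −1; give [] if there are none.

[2, 3, 17, 19]

(a, b) ≡ (323, 3) mod (ℚ^×)²; places V = {2, 3, 5, 7, 17, 19, ∞}.
(a,b)_17: α=1, u≡16; β=0, v≡12 (mod 17); (16|17)=+1, (12|17)=-1; sign (−1)^0·+1^0·-1^1 = -1.
(a,b)_7: α=2, u≡1; β=0, v≡5 (mod 7); (1|7)=+1, (5|7)=-1; sign (−1)^0·+1^0·-1^2 = +1.
(a,b)_19: α=1, u≡1; β=0, v≡10 (mod 19); (1|19)=+1, (10|19)=-1; sign (−1)^0·+1^0·-1^1 = -1.
(a,b)_∞: sgn(323)=+, sgn(3)=+, so +1.
(a,b)_2: α=0, β=-2; u≡3, v≡3 (mod 8); ε(u)ε(v)=1·1, αω(v)=0·1, βω(u)=-2·1; sum ≡ 1  ⇒  -1.
(a,b)_3: α=-2, u≡2; β=-1, v≡1 (mod 3); (2|3)=-1, (1|3)=+1; sign (−1)^0·-1^-1·+1^-2 = -1.
(a,b)_5: α=-2, u≡3; β=2, v≡3 (mod 5); (3|5)=-1, (3|5)=-1; sign (−1)^0·-1^2·-1^-2 = +1.
Ram(323, 3) = {2, 3, 17, 19}; no ℚ_2-point on the conic.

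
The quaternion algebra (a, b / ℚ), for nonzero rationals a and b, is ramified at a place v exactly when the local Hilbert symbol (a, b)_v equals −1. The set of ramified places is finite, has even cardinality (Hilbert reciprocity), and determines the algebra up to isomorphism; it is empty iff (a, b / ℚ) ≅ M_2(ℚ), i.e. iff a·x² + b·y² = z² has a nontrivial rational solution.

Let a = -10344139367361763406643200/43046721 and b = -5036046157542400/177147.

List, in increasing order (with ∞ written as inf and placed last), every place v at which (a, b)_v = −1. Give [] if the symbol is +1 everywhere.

[7, inf]

(a, b) ≡ (-24518, -3927) mod (ℚ^×)²; places V = {2, 3, 5, 7, 11, 13, 17, 23, 41, ∞}.
(a,b)_41: α=3, u≡26; β=2, v≡10 (mod 41); (26|41)=-1, (10|41)=+1; sign (−1)^0·-1^2·+1^3 = +1.
(a,b)_11: α=2, u≡9; β=1, v≡6 (mod 11); (9|11)=+1, (6|11)=-1; sign (−1)^0·+1^1·-1^2 = +1.
(a,b)_13: α=3, u≡4; β=2, v≡9 (mod 13); (4|13)=+1, (9|13)=+1; sign (−1)^0·+1^2·+1^3 = +1.
(a,b)_2: α=17, β=10; u≡5, v≡1 (mod 8); ε(u)ε(v)=0·0, αω(v)=17·0, βω(u)=10·1; sum ≡ 0  ⇒  +1.
(a,b)_17: α=2, u≡2; β=1, v≡3 (mod 17); (2|17)=+1, (3|17)=-1; sign (−1)^0·+1^1·-1^2 = +1.
(a,b)_23: α=3, u≡20; β=2, v≡9 (mod 23); (20|23)=-1, (9|23)=+1; sign (−1)^0·-1^2·+1^3 = +1.
(a,b)_3: α=-16, u≡1; β=-11, v≡2 (mod 3); (1|3)=+1, (2|3)=-1; sign (−1)^0·+1^-11·-1^-16 = +1.
(a,b)_5: α=2, u≡2; β=2, v≡2 (mod 5); (2|5)=-1, (2|5)=-1; sign (−1)^0·-1^2·-1^2 = +1.
(a,b)_7: α=2, u≡5; β=1, v≡3 (mod 7); (5|7)=-1, (3|7)=-1; sign (−1)^0·-1^1·-1^2 = -1.
(a,b)_∞: sgn(-24518)=−, sgn(-3927)=−, so -1.
Ram(-24518, -3927) = {7, ∞}; no ℚ_7-point on the conic.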